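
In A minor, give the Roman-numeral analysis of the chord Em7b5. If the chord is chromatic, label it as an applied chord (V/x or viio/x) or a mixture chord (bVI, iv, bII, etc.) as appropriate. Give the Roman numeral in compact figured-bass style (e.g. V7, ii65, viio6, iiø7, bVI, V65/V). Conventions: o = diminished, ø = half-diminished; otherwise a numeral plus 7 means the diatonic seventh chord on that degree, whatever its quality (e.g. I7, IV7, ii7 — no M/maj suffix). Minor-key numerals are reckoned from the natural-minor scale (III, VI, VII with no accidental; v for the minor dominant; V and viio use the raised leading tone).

Stacked in thirds the chord is E-G-Bb-D: a half-diminished seventh chord on E.
E sits a half step below F (VI in A minor); a diminished chord there is the applied leading-tone chord of VI.

viiø7/VI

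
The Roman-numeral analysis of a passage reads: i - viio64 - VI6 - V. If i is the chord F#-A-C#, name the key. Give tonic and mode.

The chord F#m is a minor triad rooted on F#; its label is i.
If F# is scale degree 1 and the mode makes that degree carry a minor triad, the tonic is F# and the mode is minor.

F# minor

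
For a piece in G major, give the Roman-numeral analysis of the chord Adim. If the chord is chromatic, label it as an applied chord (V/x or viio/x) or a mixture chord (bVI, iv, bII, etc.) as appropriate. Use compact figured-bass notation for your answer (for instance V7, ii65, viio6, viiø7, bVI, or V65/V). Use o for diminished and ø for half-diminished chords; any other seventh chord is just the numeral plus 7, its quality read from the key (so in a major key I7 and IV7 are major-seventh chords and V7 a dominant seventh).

iio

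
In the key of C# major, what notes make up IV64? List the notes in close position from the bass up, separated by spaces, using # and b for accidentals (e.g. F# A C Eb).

In C# major, scale degree 4 is F#, and the diatonic chord built there is a major triad.
Stacking thirds from F# gives F#-A#-C#.
The figured bass 64 indicates second inversion, placing the fifth (C#) in the bass: C#-F#-A#.

C# F# A#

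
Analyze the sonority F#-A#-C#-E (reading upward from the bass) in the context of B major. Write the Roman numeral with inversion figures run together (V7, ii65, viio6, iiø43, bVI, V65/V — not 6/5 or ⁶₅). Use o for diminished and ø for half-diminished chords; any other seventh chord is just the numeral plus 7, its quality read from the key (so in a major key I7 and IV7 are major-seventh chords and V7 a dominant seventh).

The pitches F#-A#-C#-E form a dominant seventh chord rooted on F#.
F# is scale degree 5 in B major, and a dominant seventh chord on that degree is written V7.

V7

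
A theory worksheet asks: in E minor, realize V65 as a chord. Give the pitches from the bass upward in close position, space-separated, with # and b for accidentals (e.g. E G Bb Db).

D# F# A B

In E minor, the fifth degree is B. The dominant is major (leading tone raised), so V is a dominant seventh chord.
Stacking thirds from B gives B-D#-F#-A.
With the 65 figure the chord is in first inversion; from the bass D# upward in close position it reads D#-F#-A-B.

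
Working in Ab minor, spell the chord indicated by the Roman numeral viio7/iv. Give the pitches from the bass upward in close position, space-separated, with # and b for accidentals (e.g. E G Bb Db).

The slash marks an applied leading-tone chord: viio of iv. In Ab minor, iv is Db, so the leading tone to it is C, a half step below.
Building a fully diminished seventh chord on C gives C-Eb-Gb-Bbb.

C Eb Gb Bbb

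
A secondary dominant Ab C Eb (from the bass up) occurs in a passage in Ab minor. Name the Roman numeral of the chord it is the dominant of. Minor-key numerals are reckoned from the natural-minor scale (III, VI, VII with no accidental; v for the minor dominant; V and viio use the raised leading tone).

iv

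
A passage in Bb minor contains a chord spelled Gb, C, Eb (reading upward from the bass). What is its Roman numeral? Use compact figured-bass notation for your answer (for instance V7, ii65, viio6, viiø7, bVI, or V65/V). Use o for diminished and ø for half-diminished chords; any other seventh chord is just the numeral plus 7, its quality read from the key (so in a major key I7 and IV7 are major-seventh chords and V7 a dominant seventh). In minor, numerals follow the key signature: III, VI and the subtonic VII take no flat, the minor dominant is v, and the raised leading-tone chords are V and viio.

Stacked in thirds the chord is C-Eb-Gb: a diminished triad on C.
In Bb minor, C is the supertonic; the diatonic diminished triad there is iio.
With Gb in the bass the chord is in second inversion, so the figured bass is 64.

iio64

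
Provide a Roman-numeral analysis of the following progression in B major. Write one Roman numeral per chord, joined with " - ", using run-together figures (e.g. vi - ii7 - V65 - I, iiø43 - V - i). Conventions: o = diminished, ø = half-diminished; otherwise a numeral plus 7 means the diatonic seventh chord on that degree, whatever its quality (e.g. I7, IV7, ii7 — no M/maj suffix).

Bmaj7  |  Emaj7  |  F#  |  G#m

Bmaj7 has root B, degree 1 in B major, so I7.
Emaj7: root E is the subdominant; major seventh chord there is IV7.
F#: root F# is the dominant; major triad there is V.
G#m: root G# is the submediant; minor triad there is vi.

I7 - IV7 - V - vi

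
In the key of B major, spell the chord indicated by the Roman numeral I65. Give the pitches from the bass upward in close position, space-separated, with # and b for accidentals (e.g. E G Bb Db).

In B major, scale degree 1 is B, and the diatonic chord built there is a major seventh chord.
Stacking thirds from B gives B-D#-F#-A#.
With the 65 figure the chord is in first inversion; from the bass D# upward in close position it reads D#-F#-A#-B.

D# F# A# B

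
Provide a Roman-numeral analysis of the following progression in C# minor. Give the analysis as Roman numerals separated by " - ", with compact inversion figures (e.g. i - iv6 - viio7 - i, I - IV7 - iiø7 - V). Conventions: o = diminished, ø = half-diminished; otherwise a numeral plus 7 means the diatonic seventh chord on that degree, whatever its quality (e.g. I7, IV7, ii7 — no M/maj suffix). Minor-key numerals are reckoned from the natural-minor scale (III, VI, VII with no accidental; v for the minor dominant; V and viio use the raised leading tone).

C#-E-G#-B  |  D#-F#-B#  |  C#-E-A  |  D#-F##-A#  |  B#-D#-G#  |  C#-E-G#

i7 - viio6 - VI6 - V/V - V6 - i

C#-E-G#-B has root C#, degree 1 in C# minor, so i7.
D#-F#-B#: root B# is the leading tone; diminished triad there is viio6.
C#-E-A: root A is the submediant; major triad there is VI6.
D#-F##-A#: chromatic; D# is V of V, so V/V.
B#-D#-G#: major triad on G# = scale degree 5 → V6.
C#-E-G# has root C#, degree 1 in C# minor, so i.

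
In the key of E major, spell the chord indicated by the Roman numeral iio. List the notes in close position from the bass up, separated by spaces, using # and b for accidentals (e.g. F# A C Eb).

F# A C

Scale degree 2 in E major is F#; here the chord built on it is altered to a diminished triad. iio is the diminished supertonic triad, borrowed from the parallel minor.
So the chord is F#-A-C, a diminished triad.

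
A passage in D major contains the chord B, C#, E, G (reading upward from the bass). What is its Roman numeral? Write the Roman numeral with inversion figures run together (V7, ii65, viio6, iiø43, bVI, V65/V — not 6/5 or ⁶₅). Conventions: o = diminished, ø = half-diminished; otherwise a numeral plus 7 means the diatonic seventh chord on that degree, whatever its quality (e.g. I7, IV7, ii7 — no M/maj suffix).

viiø42

Stacked in thirds the chord is C#-E-G-B: a half-diminished seventh chord on C#.
In D major, C# is the leading tone; the diatonic half-diminished seventh chord there is viiø7.
With B in the bass the chord is in third inversion, so the figured bass is 42.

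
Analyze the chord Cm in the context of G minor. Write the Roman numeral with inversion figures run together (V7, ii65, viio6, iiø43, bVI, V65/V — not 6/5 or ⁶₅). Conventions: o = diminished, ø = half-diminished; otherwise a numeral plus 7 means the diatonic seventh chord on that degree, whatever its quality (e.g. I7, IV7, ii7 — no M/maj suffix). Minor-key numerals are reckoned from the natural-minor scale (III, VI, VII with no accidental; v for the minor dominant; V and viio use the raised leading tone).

The pitches C-Eb-G form a minor triad rooted on C.
C is scale degree 4 in G minor, and a minor triad on that degree is written iv.

iv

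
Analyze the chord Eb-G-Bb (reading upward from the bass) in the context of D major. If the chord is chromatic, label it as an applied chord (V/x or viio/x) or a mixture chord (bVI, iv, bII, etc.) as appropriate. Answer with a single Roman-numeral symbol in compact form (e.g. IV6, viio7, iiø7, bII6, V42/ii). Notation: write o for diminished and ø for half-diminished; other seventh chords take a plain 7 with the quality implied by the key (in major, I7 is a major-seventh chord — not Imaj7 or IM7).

bII

Stacked in thirds the chord is Eb-G-Bb: a major triad on Eb.
Eb is the lowered second degree of D major (diatonic 2 would be E). This is the Neapolitan chord — a major triad on the lowered second degree.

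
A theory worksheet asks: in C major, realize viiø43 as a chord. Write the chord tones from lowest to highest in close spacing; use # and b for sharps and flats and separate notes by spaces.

F A B D

The numeral's case and figure indicate a half-diminished seventh chord. In C major its root, scale degree 7, is B.
Stacking thirds from B gives B-D-F-A.
With the 43 figure the chord is in second inversion; from the bass F upward in close position it reads F-A-B-D.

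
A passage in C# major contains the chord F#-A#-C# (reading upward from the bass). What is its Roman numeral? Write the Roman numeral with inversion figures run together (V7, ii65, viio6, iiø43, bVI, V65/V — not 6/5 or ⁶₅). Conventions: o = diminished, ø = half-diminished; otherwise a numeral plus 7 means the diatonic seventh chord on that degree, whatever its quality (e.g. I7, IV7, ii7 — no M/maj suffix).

IV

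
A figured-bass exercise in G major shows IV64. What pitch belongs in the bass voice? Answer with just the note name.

G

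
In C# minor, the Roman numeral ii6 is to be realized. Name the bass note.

F#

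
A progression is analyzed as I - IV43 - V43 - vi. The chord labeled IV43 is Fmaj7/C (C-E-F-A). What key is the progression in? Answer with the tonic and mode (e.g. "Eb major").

C major

IV43 is given as C-E-F-A — a major seventh chord with root F.
IV43 on F implies F is the subdominant; that puts the tonic at C, and the uppercase numeral fits major mode.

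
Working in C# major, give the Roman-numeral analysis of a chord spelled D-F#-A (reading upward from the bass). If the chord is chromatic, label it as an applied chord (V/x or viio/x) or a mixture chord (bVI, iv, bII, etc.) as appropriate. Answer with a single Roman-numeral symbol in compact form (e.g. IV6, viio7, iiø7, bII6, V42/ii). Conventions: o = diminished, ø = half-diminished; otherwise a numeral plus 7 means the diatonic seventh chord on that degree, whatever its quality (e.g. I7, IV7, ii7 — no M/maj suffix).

Stacked in thirds the chord is D-F#-A: a major triad on D.
D is the lowered second degree of C# major (diatonic 2 would be D#). This is the Neapolitan chord — a major triad on the lowered second degree.

bII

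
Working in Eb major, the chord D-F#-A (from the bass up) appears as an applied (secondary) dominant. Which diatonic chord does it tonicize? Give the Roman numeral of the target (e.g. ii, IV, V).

The chord is a major triad on D.
A dominant resolves down a perfect fifth: D → G. In Eb major, G is scale degree 3, i.e. iii.

iii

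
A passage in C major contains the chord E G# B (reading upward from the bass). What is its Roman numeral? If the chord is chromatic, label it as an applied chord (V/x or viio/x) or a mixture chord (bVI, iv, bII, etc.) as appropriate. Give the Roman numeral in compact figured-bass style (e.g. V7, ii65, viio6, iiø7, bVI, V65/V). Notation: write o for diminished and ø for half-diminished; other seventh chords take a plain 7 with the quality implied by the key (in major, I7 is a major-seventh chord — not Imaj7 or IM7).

V/vi

The pitches E-G#-B form a major triad rooted on E.
E is not a diatonic chord root with this quality in C major, but it lies a perfect fifth above A (vi), so the chord functions as an applied dominant of vi.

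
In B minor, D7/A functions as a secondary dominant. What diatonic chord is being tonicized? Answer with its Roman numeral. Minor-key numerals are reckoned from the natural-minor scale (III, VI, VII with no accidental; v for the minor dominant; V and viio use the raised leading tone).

VI

The chord is a dominant seventh chord on D.
A dominant resolves down a perfect fifth: D → G. In B minor, G is scale degree 6, i.e. VI.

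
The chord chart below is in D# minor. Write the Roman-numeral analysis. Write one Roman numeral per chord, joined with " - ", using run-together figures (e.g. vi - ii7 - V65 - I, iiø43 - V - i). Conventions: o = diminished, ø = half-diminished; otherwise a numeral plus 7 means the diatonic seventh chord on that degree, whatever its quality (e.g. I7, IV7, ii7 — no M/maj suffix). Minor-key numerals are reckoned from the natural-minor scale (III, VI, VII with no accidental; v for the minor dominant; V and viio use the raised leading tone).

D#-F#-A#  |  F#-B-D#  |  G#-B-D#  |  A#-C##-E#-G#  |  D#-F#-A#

D#-F#-A#: minor triad on D# = scale degree 1 → i.
F#-B-D#: major triad on B = scale degree 6 → VI64.
G#-B-D# has root G#, degree 4 in D# minor, so iv.
A#-C##-E#-G# has root A#, degree 5 in D# minor, so V7.
D#-F#-A#: root D# is the tonic; minor triad there is i.

i - VI64 - iv - V7 - i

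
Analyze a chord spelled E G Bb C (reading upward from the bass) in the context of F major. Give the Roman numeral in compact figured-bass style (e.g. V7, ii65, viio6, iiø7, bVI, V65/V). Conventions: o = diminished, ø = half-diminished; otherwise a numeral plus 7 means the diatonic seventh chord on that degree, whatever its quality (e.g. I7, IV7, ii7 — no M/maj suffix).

V65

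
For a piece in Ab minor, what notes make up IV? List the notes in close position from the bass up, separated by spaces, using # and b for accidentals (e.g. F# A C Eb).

Db F Ab

IV is the major subdominant, borrowed from the parallel major. In Ab minor that root is Db.
So the chord is Db-F-Ab, a major triad.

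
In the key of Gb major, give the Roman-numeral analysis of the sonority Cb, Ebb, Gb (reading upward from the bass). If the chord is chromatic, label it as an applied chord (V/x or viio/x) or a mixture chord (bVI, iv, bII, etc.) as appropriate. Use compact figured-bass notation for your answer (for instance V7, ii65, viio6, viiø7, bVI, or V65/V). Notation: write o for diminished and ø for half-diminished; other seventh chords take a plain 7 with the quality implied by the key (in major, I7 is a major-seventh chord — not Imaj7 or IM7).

iv

Stacked in thirds the chord is Cb-Ebb-Gb: a minor triad on Cb.
Cb is the fourth degree of Gb major. This is the minor subdominant, borrowed from the parallel minor.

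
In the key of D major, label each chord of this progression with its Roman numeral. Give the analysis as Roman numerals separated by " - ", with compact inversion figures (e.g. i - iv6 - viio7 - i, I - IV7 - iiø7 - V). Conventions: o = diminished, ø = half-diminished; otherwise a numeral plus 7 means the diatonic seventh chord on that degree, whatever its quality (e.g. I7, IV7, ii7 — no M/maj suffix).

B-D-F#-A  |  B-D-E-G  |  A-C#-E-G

vi7 - ii43 - V7

B-D-F#-A: minor seventh chord on B = scale degree 6 → vi7.
B-D-E-G has root E, degree 2 in D major, so ii43.
A-C#-E-G: root A is the dominant; dominant seventh chord there is V7.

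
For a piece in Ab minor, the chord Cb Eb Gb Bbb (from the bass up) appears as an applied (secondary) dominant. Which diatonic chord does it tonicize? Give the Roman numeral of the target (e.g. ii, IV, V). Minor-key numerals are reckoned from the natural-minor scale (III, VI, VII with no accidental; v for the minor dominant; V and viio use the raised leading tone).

The chord is a dominant seventh chord on Cb.
A dominant resolves down a perfect fifth: Cb → Fb. In Ab minor, Fb is scale degree 6, i.e. VI.

VI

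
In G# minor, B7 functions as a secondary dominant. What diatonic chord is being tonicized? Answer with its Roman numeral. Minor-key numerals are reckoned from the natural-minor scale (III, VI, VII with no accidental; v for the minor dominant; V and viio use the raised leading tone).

The chord is a dominant seventh chord on B.
A dominant resolves down a perfect fifth: B → E. In G# minor, E is scale degree 6, i.e. VI.

VI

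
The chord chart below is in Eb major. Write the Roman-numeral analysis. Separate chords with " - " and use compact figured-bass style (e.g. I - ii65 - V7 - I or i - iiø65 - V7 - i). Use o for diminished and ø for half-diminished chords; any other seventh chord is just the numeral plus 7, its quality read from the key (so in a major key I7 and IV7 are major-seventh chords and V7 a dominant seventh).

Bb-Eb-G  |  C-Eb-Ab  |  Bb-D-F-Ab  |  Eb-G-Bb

I64 - IV6 - V7 - I

Bb-Eb-G: root Eb is the tonic; major triad there is I64.
C-Eb-Ab has root Ab, degree 4 in Eb major, so IV6.
Bb-D-F-Ab has root Bb, degree 5 in Eb major, so V7.
Eb-G-Bb: root Eb is the tonic; major triad there is I.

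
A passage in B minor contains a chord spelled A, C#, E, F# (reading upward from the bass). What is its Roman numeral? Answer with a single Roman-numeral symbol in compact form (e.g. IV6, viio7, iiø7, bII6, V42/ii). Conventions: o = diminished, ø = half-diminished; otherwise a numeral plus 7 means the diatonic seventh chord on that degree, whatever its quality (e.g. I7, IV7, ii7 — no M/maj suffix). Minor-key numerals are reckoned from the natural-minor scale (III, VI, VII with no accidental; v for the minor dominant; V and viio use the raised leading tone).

v65

The pitches F#-A-C#-E form a minor seventh chord rooted on F#.
In B minor, F# is the dominant; the diatonic minor seventh chord there is v7.
With A in the bass the chord is in first inversion, so the figured bass is 65.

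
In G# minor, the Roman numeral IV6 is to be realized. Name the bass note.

E#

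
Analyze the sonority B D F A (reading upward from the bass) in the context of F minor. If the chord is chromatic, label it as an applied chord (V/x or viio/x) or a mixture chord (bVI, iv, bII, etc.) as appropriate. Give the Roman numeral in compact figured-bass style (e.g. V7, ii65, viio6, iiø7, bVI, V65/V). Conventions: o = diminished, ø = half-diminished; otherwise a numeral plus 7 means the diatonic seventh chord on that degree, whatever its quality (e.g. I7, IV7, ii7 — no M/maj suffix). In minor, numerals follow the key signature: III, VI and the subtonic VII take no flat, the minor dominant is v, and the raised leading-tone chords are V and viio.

viiø7/V

Stacked in thirds the chord is B-D-F-A: a half-diminished seventh chord on B.
B sits a half step below C (V in F minor); a diminished chord there is the applied leading-tone chord of V.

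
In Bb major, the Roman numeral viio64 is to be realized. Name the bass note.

viio in Bb major has root A; the chord is A-C-Eb.
The figure 64 means second inversion — the fifth is in the bass.

Eb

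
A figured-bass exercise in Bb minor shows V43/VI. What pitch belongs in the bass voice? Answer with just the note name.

The applied chord V43/VI is rooted on Db: Db-F-Ab-Cb.
The figure 43 means second inversion — the fifth is in the bass.

Ab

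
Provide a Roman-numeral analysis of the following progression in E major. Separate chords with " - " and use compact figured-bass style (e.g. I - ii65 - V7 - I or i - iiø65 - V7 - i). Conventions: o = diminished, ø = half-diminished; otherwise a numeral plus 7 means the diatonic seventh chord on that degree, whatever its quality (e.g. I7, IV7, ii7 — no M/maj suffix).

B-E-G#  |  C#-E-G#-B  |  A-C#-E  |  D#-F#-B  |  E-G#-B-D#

I64 - vi7 - IV - V6 - I7

B-E-G#: major triad on E = scale degree 1 → I64.
C#-E-G#-B: minor seventh chord on C# = scale degree 6 → vi7.
A-C#-E: major triad on A = scale degree 4 → IV.
D#-F#-B: root B is the dominant; major triad there is V6.
E-G#-B-D#: root E is the tonic; major seventh chord there is I7.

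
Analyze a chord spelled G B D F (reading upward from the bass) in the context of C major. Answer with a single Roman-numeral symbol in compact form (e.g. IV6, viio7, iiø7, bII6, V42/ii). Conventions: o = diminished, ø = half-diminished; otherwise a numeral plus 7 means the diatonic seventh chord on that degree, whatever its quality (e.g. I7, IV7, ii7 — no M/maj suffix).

V7

Stacked in thirds the chord is G-B-D-F: a dominant seventh chord on G.
G is scale degree 5 in C major, and a dominant seventh chord on that degree is written V7.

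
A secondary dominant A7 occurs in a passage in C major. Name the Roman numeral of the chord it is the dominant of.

ii

The chord is a dominant seventh chord on A.
A dominant resolves down a perfect fifth: A → D. In C major, D is scale degree 2, i.e. ii.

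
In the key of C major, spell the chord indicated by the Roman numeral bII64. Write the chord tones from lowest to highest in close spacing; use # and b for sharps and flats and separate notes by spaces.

Scale degree 2 in C major is D; lowering it a half step gives Db. bII64 is the Neapolitan chord — a major triad on the lowered second degree.
So the chord is Db-F-Ab, a major triad.
With the 64 figure the chord is in second inversion; from the bass Ab upward in close position it reads Ab-Db-F.

Ab Db F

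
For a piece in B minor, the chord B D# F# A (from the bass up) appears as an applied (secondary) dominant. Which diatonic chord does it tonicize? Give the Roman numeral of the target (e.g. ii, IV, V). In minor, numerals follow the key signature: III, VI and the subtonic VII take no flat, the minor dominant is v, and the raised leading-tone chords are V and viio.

iv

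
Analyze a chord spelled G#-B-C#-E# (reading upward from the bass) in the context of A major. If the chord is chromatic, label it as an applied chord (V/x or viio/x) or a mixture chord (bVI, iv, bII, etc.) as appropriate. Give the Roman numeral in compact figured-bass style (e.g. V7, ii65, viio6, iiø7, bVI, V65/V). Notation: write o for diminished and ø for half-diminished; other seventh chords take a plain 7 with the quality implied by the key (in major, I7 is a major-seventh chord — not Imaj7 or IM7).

V43/vi

Stacked in thirds the chord is C#-E#-G#-B: a dominant seventh chord on C#.
C# is not a diatonic chord root with this quality in A major, but it lies a perfect fifth above F# (vi), so the chord functions as an applied dominant of vi.
With G# in the bass the chord is in second inversion, so the figured bass is 43.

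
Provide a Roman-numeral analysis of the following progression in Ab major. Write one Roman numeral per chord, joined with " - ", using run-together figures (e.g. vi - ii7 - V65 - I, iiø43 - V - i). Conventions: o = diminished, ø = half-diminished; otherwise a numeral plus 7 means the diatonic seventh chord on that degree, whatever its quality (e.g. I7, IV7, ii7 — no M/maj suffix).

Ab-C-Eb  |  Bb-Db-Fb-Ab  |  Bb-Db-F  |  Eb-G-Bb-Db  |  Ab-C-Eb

I - iiø7 - ii - V7 - I

Ab-C-Eb: root Ab is the tonic; major triad there is I.
Bb-Db-Fb-Ab: Bb with this quality isn't in the key; it's iiø7, borrowed from the parallel minor.
Bb-Db-F: minor triad on Bb = scale degree 2 → ii.
Eb-G-Bb-Db has root Eb, degree 5 in Ab major, so V7.
Ab-C-Eb: major triad on Ab = scale degree 1 → I.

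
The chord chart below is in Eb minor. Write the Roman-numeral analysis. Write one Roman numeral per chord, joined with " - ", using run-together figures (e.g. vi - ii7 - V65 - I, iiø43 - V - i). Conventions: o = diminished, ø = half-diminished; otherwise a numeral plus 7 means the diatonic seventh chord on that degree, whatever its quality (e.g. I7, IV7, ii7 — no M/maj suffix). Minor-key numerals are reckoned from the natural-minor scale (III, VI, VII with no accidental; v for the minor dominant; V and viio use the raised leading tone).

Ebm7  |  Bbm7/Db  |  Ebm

i7 - v65 - i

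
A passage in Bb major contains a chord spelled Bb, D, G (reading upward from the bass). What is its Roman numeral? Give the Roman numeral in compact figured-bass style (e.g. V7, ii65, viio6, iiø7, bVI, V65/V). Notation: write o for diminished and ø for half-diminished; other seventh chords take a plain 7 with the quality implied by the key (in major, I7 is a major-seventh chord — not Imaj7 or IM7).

vi6

The pitches G-Bb-D form a minor triad rooted on G.
G is scale degree 6 in Bb major, and a minor triad on that degree is written vi.
With Bb in the bass the chord is in first inversion, so the figured bass is 6.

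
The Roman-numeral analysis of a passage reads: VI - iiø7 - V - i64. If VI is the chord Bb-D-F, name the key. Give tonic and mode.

D minor

VI is given as Bb-D-F — a major triad with root Bb.
Counting down 5 scale steps from Bb places the tonic on D; a major triad on degree 6 is diatonic only in minor.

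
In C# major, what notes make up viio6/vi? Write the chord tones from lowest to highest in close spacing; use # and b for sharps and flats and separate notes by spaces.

B# D# G##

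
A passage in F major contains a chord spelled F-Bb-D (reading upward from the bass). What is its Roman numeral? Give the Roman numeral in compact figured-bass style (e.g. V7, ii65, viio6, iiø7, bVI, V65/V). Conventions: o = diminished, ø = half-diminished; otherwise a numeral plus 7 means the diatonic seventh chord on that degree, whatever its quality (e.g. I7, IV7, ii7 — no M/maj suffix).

IV64

Stacked in thirds the chord is Bb-D-F: a major triad on Bb.
In F major, Bb is the subdominant; the diatonic major triad there is IV.
With F in the bass the chord is in second inversion, so the figured bass is 64.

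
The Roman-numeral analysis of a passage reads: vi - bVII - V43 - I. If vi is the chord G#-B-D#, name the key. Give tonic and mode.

B major

The chord G#m is a minor triad rooted on G#; its label is vi.
If G# is scale degree 6 and the mode makes that degree carry a minor triad, the tonic is B and the mode is major.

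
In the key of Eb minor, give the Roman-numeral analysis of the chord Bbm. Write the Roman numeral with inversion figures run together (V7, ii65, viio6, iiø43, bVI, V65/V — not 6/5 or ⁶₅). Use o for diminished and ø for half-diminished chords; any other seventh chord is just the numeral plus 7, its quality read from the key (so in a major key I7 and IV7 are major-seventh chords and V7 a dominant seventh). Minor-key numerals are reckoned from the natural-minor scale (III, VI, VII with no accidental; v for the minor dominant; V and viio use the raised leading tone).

Stacked in thirds the chord is Bb-Db-F: a minor triad on Bb.
In Eb minor, Bb is the dominant; the diatonic minor triad there is v.

v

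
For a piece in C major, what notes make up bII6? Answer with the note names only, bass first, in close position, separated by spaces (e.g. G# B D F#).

F Ab Db

bII6 is the Neapolitan sixth — a major triad on the lowered second degree, here in its customary first inversion. In C major that root is Db.
So the chord is Db-F-Ab.
The figured bass 6 indicates first inversion, placing the third (F) in the bass: F-Ab-Db.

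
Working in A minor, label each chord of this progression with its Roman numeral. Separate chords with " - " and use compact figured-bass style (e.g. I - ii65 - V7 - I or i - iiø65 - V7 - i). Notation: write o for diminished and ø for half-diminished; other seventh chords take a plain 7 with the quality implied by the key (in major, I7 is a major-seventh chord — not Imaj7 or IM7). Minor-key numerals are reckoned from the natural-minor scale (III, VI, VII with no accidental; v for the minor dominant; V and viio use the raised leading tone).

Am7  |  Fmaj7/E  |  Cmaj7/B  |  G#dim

i7 - VI42 - III42 - viio

Am7 has root A, degree 1 in A minor, so i7.
Fmaj7/E has root F, degree 6 in A minor, so VI42.
Cmaj7/B: root C is the mediant; major seventh chord there is III42.
G#dim: root G# is the leading tone; diminished triad there is viio.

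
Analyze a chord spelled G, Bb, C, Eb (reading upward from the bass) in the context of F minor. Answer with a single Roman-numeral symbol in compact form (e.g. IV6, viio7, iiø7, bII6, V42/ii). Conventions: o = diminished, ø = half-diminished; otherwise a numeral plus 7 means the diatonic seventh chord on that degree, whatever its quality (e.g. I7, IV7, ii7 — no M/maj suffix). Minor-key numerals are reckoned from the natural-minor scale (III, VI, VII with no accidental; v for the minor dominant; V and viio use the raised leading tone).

v43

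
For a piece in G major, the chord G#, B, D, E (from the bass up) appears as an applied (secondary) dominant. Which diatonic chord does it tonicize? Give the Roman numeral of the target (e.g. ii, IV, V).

ii

The chord is a dominant seventh chord on E.
A dominant resolves down a perfect fifth: E → A. In G major, A is scale degree 2, i.e. ii.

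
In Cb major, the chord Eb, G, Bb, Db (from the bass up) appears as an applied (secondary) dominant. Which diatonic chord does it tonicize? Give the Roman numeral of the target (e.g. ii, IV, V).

The chord is a dominant seventh chord on Eb.
A dominant resolves down a perfect fifth: Eb → Ab. In Cb major, Ab is scale degree 6, i.e. vi.

vi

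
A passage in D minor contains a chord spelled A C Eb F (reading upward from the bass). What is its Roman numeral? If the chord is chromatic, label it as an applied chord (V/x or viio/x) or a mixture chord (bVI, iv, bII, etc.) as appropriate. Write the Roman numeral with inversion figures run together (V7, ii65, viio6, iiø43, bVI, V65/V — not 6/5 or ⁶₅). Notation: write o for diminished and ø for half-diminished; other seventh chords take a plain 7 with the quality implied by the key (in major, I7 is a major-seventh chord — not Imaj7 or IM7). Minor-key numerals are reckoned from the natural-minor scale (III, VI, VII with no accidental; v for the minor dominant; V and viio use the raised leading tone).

V65/VI

Stacked in thirds the chord is F-A-C-Eb: a dominant seventh chord on F.
F is not a diatonic chord root with this quality in D minor, but it lies a perfect fifth above Bb (VI), so the chord functions as an applied dominant of VI.
With A in the bass the chord is in first inversion, so the figured bass is 65.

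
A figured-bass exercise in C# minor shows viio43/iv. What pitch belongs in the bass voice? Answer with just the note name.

The applied chord viio43/iv is rooted on E#: E#-G#-B-D.
The figure 43 means second inversion — the fifth is in the bass.

B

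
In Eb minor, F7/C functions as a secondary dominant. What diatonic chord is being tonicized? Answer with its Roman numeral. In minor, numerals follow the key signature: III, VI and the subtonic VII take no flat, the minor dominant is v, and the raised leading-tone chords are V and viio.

V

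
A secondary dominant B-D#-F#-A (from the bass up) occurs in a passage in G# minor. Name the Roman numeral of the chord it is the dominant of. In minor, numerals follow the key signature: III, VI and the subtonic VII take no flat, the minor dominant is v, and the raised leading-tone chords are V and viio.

The chord is a dominant seventh chord on B.
A dominant resolves down a perfect fifth: B → E. In G# minor, E is scale degree 6, i.e. VI.

VI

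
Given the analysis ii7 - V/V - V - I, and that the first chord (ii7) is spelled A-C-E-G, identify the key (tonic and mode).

G major

The chord Am7 is a minor seventh chord rooted on A; its label is ii7.
ii7 on A implies A is the supertonic; that puts the tonic at G, and the lowercase numeral fits major mode.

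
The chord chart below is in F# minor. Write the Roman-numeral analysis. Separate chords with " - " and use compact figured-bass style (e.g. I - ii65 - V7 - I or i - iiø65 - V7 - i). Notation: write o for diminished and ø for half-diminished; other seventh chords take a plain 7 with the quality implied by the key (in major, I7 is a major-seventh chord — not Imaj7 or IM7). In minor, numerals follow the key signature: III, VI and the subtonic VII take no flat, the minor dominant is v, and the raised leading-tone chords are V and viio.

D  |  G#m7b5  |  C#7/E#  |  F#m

D: root D is the submediant; major triad there is VI.
G#m7b5 has root G#, degree 2 in F# minor, so iiø7.
C#7/E# has root C#, degree 5 in F# minor, so V65.
F#m: root F# is the tonic; minor triad there is i.

VI - iiø7 - V65 - i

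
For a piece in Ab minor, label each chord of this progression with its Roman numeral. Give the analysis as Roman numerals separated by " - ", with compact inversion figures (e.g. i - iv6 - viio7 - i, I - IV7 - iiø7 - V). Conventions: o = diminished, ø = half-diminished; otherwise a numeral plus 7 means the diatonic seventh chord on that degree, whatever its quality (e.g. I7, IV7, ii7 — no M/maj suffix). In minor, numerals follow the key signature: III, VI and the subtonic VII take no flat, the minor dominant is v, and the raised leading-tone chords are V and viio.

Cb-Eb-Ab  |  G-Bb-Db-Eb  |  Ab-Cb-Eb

i6 - V65 - i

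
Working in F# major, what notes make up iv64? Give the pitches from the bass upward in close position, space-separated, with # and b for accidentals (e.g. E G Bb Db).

iv64 is the minor subdominant, borrowed from the parallel minor. In F# major that root is B.
So the chord is B-D-F#.
With the 64 figure the chord is in second inversion; from the bass F# upward in close position it reads F#-B-D.

F# B D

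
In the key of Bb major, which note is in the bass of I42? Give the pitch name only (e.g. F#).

A

I in Bb major has root Bb; the chord is Bb-D-F-A.
The figure 42 means third inversion — the seventh is in the bass.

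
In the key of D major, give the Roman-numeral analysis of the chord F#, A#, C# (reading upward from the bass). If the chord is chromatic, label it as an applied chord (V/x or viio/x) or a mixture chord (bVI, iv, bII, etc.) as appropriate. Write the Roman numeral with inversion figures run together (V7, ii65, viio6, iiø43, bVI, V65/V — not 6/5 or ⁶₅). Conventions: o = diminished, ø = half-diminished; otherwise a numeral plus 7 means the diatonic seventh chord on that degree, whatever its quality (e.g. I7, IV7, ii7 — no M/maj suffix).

V/vi

Stacked in thirds the chord is F#-A#-C#: a major triad on F#.
F# is not a diatonic chord root with this quality in D major, but it lies a perfect fifth above B (vi), so the chord functions as an applied dominant of vi.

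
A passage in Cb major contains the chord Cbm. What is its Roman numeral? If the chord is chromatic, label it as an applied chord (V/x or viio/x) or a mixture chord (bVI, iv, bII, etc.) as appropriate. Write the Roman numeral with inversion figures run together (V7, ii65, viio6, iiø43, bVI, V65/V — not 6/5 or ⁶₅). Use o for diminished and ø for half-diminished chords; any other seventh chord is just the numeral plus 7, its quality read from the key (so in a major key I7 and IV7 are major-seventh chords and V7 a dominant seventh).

Stacked in thirds the chord is Cb-Ebb-Gb: a minor triad on Cb.
Cb is the first degree of Cb major. This is the minor tonic, borrowed from the parallel minor.

i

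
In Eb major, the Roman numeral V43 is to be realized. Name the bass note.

V in Eb major has root Bb; the chord is Bb-D-F-Ab.
The figure 43 means second inversion — the fifth is in the bass.

F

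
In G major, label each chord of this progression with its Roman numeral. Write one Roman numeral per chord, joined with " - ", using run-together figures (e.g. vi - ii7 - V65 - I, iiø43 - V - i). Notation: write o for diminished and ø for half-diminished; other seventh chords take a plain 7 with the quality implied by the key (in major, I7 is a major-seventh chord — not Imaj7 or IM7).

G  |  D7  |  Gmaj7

I - V7 - I7

G: major triad on G = scale degree 1 → I.
D7 has root D, degree 5 in G major, so V7.
Gmaj7: root G is the tonic; major seventh chord there is I7.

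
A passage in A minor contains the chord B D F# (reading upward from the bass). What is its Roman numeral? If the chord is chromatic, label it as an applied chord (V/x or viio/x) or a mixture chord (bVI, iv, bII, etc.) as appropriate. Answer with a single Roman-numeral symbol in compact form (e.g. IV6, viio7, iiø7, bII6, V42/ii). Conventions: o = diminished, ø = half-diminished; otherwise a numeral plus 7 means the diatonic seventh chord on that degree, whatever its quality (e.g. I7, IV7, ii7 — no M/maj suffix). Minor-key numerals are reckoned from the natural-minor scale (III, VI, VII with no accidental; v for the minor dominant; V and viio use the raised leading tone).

ii

The pitches B-D-F# form a minor triad rooted on B.
B is the second degree of A minor. This is the minor supertonic, borrowed from the parallel major (the Dorian ii).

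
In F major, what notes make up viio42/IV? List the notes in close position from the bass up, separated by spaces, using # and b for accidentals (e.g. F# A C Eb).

Gb A C Eb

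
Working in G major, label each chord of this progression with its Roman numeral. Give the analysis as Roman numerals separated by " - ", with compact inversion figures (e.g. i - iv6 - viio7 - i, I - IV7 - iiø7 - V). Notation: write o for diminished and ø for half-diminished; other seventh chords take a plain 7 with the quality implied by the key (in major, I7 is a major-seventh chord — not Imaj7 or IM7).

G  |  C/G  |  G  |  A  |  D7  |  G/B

G: root G is the tonic; major triad there is I.
C/G has root C, degree 4 in G major, so IV64.
G: root G is the tonic; major triad there is I.
A: a major triad on A, the applied dominant of V → V/V.
D7: dominant seventh chord on D = scale degree 5 → V7.
G/B has root G, degree 1 in G major, so I6.

I - IV64 - I - V/V - V7 - I6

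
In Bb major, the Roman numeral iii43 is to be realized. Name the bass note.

iii in Bb major has root D; the chord is D-F-A-C.
The figure 43 means second inversion — the fifth is in the bass.

A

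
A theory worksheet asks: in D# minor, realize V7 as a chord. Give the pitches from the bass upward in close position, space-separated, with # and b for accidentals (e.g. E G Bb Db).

A# C## E# G#

In D# minor, the dominant is A#. The dominant is major (leading tone raised), so V is a dominant seventh chord.
Stacking thirds from A# gives A#-C##-E#-G#.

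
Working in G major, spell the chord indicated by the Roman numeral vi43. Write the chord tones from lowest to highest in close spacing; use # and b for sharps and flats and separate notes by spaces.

In G major, the sixth degree is E, and the diatonic chord built there is a minor seventh chord.
That chord is spelled E-G-B-D.
With the 43 figure the chord is in second inversion; from the bass B upward in close position it reads B-D-E-G.

B D E G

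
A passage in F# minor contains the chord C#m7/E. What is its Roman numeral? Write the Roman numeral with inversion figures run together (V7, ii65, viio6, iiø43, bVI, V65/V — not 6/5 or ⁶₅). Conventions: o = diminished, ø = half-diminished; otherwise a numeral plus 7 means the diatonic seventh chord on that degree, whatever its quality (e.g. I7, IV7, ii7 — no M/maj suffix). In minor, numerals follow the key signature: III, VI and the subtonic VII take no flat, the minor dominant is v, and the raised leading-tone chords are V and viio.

v65

The pitches C#-E-G#-B form a minor seventh chord rooted on C#.
In F# minor, C# is the dominant; the diatonic minor seventh chord there is v7.
With E in the bass the chord is in first inversion, so the figured bass is 65.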